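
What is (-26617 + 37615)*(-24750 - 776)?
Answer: -280734948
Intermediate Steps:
(-26617 + 37615)*(-24750 - 776) = 10998*(-25526) = -280734948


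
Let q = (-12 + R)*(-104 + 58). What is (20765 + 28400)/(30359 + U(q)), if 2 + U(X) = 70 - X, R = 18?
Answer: 49165/30703 ≈ 1.6013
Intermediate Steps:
q = -276 (q = (-12 + 18)*(-104 + 58) = 6*(-46) = -276)
U(X) = 68 - X (U(X) = -2 + (70 - X) = 68 - X)
(20765 + 28400)/(30359 + U(q)) = (20765 + 28400)/(30359 + (68 - 1*(-276))) = 49165/(30359 + (68 + 276)) = 49165/(30359 + 344) = 49165/30703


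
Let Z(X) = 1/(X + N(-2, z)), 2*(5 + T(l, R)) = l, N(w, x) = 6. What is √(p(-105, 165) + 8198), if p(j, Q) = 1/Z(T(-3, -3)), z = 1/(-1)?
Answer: √32790/2 ≈ 90.540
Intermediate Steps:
z = -1
T(l, R) = -5 + l/2
Z(X) = 1/(6 + X) (Z(X) = 1/(X + 6) = 1/(6 + X))
p(j, Q) = -½ (p(j, Q) = 1/(1/(6 + (-5 + (½)*(-3)))) = 1/(1/(6 + (-5 - 3/2))) = 1/(1/(6 - 13/2)) = 1/(1/(-½)) = 1/(-2) = -½)
√(p(-105, 165) + 8198) = √(-½ + 8198) = √(16395/2) = √32790/2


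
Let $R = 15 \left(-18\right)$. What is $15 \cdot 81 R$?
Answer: $-328050$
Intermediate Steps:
$R = -270$
$15 \cdot 81 R = 15 \cdot 81 \left(-270\right) = 1215 \left(-270\right) = -328050$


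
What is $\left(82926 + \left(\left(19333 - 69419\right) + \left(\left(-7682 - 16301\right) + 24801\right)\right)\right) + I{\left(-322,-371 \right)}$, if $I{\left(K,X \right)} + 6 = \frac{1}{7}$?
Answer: $\frac{235565}{7} \approx 33652.0$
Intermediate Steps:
$I{\left(K,X \right)} = - \frac{41}{7}$ ($I{\left(K,X \right)} = -6 + \frac{1}{7} = - \frac{41}{7}$)
$\left(82926 + \left(\left(19333 - 69419\right) + \left(\left(-7682 - 16301\right) + 24801\right)\right)\right) + I{\left(-322,-371 \right)} = \left(82926 + \left(\left(19333 - 69419\right) + \left(\left(-7682 - 16301\right) + 24801\right)\right)\right) - \frac{41}{7} = \left(82926 + \left(-50086 + \left(-23983 + 24801\right)\right)\right) - \frac{41}{7} = \left(82926 + \left(-50086 + 818\right)\right) - \frac{41}{7} = \left(82926 - 49268\right) - \frac{41}{7} = 33658 - \frac{41}{7} = \frac{235565}{7}$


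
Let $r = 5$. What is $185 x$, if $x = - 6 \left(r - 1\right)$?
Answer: $-4440$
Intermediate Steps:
$x = -24$ ($x = - 6 \left(5 - 1\right) = \left(-6\right) 4 = -24$)
$185 x = 185 \left(-24\right) = -4440$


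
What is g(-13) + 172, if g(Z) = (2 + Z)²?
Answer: 293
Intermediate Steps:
g(-13) + 172 = (2 - 13)² + 172 = (-11)² + 172 = 121 + 172 = 293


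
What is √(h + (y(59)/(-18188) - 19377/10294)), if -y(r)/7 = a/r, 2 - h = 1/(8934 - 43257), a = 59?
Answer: √304701354511812360702195/1606550414214 ≈ 0.34359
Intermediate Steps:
h = 68647/34323 (h = 2 - 1/(8934 - 43257) = 2 - 1/(-34323) = 2 - 1*(-1/34323) = 2 + 1/34323 = 68647/34323 ≈ 2.0000)
y(r) = -413/r
√(h + (y(59)/(-18188) - 19377/10294)) = √(68647/34323 + (-413/59/(-18188) - 19377/10294)) = √(68647/34323 + (-413*1/59*(-1/18188) - 19377*1/10294)) = √(68647/34323 + (-7*(-1/18188) - 19377/10294)) = √(68647/34323 + (7/18188 - 19377/10294)) = √(68647/34323 - 176178409/93613636) = √(379323738385/3213100828428) = √304701354511812360702195/1606550414214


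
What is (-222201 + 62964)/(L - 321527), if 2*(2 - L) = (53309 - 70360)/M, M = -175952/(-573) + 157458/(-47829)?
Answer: 294602065612764/594796819880537 ≈ 0.49530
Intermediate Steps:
M = 2775128258/9135339 (M = -175952*(-1/573) + 157458*(-1/47829) = 175952/573 - 52486/15943 = 2775128258/9135339 ≈ 303.78)
L = 166867178321/5550256516 (L = 2 - (53309 - 70360)/(2*2775128258/9135339) = 2 - (-17051)*9135339/(2*2775128258) = 2 - ½*(-155766665289/2775128258) = 2 + 155766665289/5550256516 = 166867178321/5550256516 ≈ 30.065)
(-222201 + 62964)/(L - 321527) = (-222201 + 62964)/(166867178321/5550256516 - 321527) = -159237/(-1784390459641611/5550256516) = -159237*(-5550256516/1784390459641611) = 294602065612764/594796819880537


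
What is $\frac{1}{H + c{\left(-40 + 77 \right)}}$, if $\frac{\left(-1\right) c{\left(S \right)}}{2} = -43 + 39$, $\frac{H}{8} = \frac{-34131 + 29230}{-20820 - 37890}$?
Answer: $\frac{29355}{254444} \approx 0.11537$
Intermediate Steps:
$H = \frac{19604}{29355}$ ($H = 8 \frac{-34131 + 29230}{-20820 - 37890} = 8 \left(- \frac{4901}{-58710}\right) = 8 \left(\left(-4901\right) \left(- \frac{1}{58710}\right)\right) = 8 \cdot \frac{4901}{58710} = \frac{19604}{29355} \approx 0.66782$)
$c{\left(S \right)} = 8$ ($c{\left(S \right)} = - 2 \left(-43 + 39\right) = \left(-2\right) \left(-4\right) = 8$)
$\frac{1}{H + c{\left(-40 + 77 \right)}} = \frac{1}{\frac{19604}{29355} + 8} = \frac{1}{\frac{254444}{29355}} = \frac{29355}{254444}$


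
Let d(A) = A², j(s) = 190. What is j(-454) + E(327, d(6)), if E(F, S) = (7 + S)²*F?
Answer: 604813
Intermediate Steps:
E(F, S) = F*(7 + S)²
j(-454) + E(327, d(6)) = 190 + 327*(7 + 6²)² = 190 + 327*(7 + 36)² = 190 + 327*43² = 190 + 327*1849 = 190 + 604623 = 604813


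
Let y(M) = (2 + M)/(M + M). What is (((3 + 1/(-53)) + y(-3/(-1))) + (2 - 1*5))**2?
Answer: 67081/101124 ≈ 0.66335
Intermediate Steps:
y(M) = (2 + M)/(2*M) (y(M) = (2 + M)/((2*M)) = (2 + M)*(1/(2*M)) = (2 + M)/(2*M))
(((3 + 1/(-53)) + y(-3/(-1))) + (2 - 1*5))**2 = (((3 + 1/(-53)) + (2 - 3/(-1))/(2*((-3/(-1))))) + (2 - 1*5))**2 = (((3 - 1/53) + (2 - 3*(-1))/(2*((-3*(-1))))) + (2 - 5))**2 = ((158/53 + (1/2)*(2 + 3)/3) - 3)**2 = ((158/53 + (1/2)*(1/3)*5) - 3)**2 = ((158/53 + 5/6) - 3)**2 = (1213/318 - 3)**2 = (259/318)**2 = 67081/101124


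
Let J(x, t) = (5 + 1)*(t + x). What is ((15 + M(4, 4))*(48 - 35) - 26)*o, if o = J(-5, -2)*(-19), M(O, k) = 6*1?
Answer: 197106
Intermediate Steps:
M(O, k) = 6
J(x, t) = 6*t + 6*x (J(x, t) = 6*(t + x) = 6*t + 6*x)
o = 798 (o = (6*(-2) + 6*(-5))*(-19) = (-12 - 30)*(-19) = -42*(-19) = 798)
((15 + M(4, 4))*(48 - 35) - 26)*o = ((15 + 6)*(48 - 35) - 26)*798 = (21*13 - 26)*798 = (273 - 26)*798 = 247*798 = 197106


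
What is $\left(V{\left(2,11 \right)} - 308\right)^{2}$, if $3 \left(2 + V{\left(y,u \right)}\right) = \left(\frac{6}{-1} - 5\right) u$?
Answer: $\frac{1104601}{9} \approx 1.2273 \cdot 10^{5}$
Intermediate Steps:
$V{\left(y,u \right)} = -2 - \frac{11 u}{3}$ ($V{\left(y,u \right)} = -2 + \frac{\left(\frac{6}{-1} - 5\right) u}{3} = -2 + \frac{\left(6 \left(-1\right) - 5\right) u}{3} = -2 + \frac{\left(-6 - 5\right) u}{3} = -2 + \frac{\left(-11\right) u}{3} = -2 - \frac{11 u}{3}$)
$\left(V{\left(2,11 \right)} - 308\right)^{2} = \left(\left(-2 - \frac{121}{3}\right) - 308\right)^{2} = \left(- \frac{127}{3} - 308\right)^{2} = \left(- \frac{1051}{3}\right)^{2} = \frac{1104601}{9}$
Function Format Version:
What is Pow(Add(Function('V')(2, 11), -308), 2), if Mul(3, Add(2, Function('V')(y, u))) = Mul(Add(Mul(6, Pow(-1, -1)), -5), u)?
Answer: Rational(1104601, 9) ≈ 1.2273e+5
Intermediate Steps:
Function('V')(y, u) = Add(-2, Mul(Rational(-11, 3), u)) (Function('V')(y, u) = Add(-2, Mul(Rational(1, 3), Mul(Add(Mul(6, Pow(-1, -1)), -5), u))) = Add(-2, Mul(Rational(1, 3), Mul(Add(Mul(6, -1), -5), u))) = Add(-2, Mul(Rational(1, 3), Mul(Add(-6, -5), u))) = Add(-2, Mul(Rational(1, 3), Mul(-11, u))) = Add(-2, Mul(Rational(-11, 3), u)))
Pow(Add(Function('V')(2, 11), -308), 2) = Pow(Add(Add(-2, Mul(Rational(-11, 3), 11)), -308), 2) = Pow(Add(Add(-2, Rational(-121, 3)), -308), 2) = Pow(Add(Rational(-127, 3), -308), 2) = Pow(Rational(-1051, 3), 2) = Rational(1104601, 9)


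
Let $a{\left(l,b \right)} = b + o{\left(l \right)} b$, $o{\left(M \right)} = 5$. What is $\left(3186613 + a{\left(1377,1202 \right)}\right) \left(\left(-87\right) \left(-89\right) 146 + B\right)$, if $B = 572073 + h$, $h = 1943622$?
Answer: $11645238481725$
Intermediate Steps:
$B = 2515695$ ($B = 572073 + 1943622 = 2515695$)
$a{\left(l,b \right)} = 6 b$ ($a{\left(l,b \right)} = b + 5 b = 6 b$)
$\left(3186613 + a{\left(1377,1202 \right)}\right) \left(\left(-87\right) \left(-89\right) 146 + B\right) = \left(3186613 + 6 \cdot 1202\right) \left(\left(-87\right) \left(-89\right) 146 + 2515695\right) = \left(3186613 + 7212\right) \left(7743 \cdot 146 + 2515695\right) = 3193825 \left(1130478 + 2515695\right) = 3193825 \cdot 3646173 = 11645238481725$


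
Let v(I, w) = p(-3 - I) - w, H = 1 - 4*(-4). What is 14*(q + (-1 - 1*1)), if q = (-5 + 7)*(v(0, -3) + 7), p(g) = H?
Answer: 728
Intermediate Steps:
H = 17 (H = 1 + 16 = 17)
p(g) = 17
v(I, w) = 17 - w
q = 54 (q = (-5 + 7)*((17 - 1*(-3)) + 7) = 2*((17 + 3) + 7) = 2*(20 + 7) = 2*27 = 54)
14*(q + (-1 - 1*1)) = 14*(54 + (-1 - 1*1)) = 14*(54 + (-1 - 1)) = 14*(54 - 2) = 14*52 = 728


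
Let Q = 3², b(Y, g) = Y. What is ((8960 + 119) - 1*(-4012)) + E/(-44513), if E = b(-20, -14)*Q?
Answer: 582719863/44513 ≈ 13091.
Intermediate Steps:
Q = 9
E = -180 (E = -20*9 = -180)
((8960 + 119) - 1*(-4012)) + E/(-44513) = ((8960 + 119) - 1*(-4012)) - 180/(-44513) = (9079 + 4012) - 180*(-1/44513) = 13091 + 180/44513 = 582719863/44513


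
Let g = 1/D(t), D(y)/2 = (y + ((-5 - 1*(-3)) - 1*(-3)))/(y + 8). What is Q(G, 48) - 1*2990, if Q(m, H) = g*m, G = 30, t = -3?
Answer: -6055/2 ≈ -3027.5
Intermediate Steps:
D(y) = 2*(1 + y)/(8 + y) (D(y) = 2*((y + ((-5 - 1*(-3)) - 1*(-3)))/(y + 8)) = 2*((y + ((-5 + 3) + 3))/(8 + y)) = 2*((y + (-2 + 3))/(8 + y)) = 2*((y + 1)/(8 + y)) = 2*((1 + y)/(8 + y)) = 2*(1 + y)/(8 + y))
g = -5/4 (g = 1/(2*(1 - 3)/(8 - 3)) = 1/(2*(-2)/5) = 1/(2*(⅕)*(-2)) = 1/(-⅘) = -5/4 ≈ -1.2500)
Q(m, H) = -5*m/4
Q(G, 48) - 1*2990 = -5/4*30 - 1*2990 = -75/2 - 2990 = -6055/2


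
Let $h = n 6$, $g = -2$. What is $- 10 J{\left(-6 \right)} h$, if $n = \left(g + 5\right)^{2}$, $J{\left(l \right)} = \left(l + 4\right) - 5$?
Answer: $3780$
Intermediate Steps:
$J{\left(l \right)} = -1 + l$ ($J{\left(l \right)} = \left(4 + l\right) - 5 = -1 + l$)
$n = 9$ ($n = \left(-2 + 5\right)^{2} = 3^{2} = 9$)
$h = 54$ ($h = 9 \cdot 6 = 54$)
$- 10 J{\left(-6 \right)} h = - 10 \left(-1 - 6\right) 54 = \left(-10\right) \left(-7\right) 54 = 70 \cdot 54 = 3780$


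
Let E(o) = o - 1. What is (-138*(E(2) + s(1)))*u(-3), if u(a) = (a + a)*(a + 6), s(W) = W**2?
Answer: 4968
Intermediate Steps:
E(o) = -1 + o
u(a) = 2*a*(6 + a) (u(a) = (2*a)*(6 + a) = 2*a*(6 + a))
(-138*(E(2) + s(1)))*u(-3) = (-138*((-1 + 2) + 1**2))*(2*(-3)*(6 - 3)) = (-138*(1 + 1))*(2*(-3)*3) = -138*2*(-18) = -23*12*(-18) = -276*(-18) = 4968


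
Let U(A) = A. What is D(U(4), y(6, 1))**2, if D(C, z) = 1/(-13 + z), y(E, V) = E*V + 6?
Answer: 1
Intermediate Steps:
y(E, V) = 6 + E*V
D(U(4), y(6, 1))**2 = (1/(-13 + (6 + 6*1)))**2 = (1/(-13 + (6 + 6)))**2 = (1/(-13 + 12))**2 = (1/(-1))**2 = (-1)**2 = 1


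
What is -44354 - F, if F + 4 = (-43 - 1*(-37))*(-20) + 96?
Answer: -44566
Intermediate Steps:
F = 212 (F = -4 + ((-43 - 1*(-37))*(-20) + 96) = -4 + ((-43 + 37)*(-20) + 96) = -4 + (-6*(-20) + 96) = -4 + (120 + 96) = -4 + 216 = 212)
-44354 - F = -44354 - 1*212 = -44354 - 212 = -44566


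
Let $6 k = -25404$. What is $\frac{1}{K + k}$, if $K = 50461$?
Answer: $\frac{1}{46227} \approx 2.1632 \cdot 10^{-5}$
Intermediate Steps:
$k = -4234$ ($k = \frac{1}{6} \left(-25404\right) = -4234$)
$\frac{1}{K + k} = \frac{1}{50461 - 4234} = \frac{1}{46227}$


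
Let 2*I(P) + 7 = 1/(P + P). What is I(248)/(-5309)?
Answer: 3471/5266528 ≈ 0.00065907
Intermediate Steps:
I(P) = -7/2 + 1/(4*P) (I(P) = -7/2 + 1/(2*(P + P)) = -7/2 + 1/(2*((2*P))) = -7/2 + (1/(2*P))/2 = -7/2 + 1/(4*P))
I(248)/(-5309) = ((¼)*(1 - 14*248)/248)/(-5309) = ((¼)*(1/248)*(1 - 3472))*(-1/5309) = ((¼)*(1/248)*(-3471))*(-1/5309) = -3471/992*(-1/5309) = 3471/5266528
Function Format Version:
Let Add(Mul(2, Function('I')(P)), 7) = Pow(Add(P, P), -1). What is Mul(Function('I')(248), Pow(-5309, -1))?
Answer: Rational(3471, 5266528) ≈ 0.00065907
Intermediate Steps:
Function('I')(P) = Add(Rational(-7, 2), Mul(Rational(1, 4), Pow(P, -1))) (Function('I')(P) = Add(Rational(-7, 2), Mul(Rational(1, 2), Pow(Add(P, P), -1))) = Add(Rational(-7, 2), Mul(Rational(1, 2), Pow(Mul(2, P), -1))) = Add(Rational(-7, 2), Mul(Rational(1, 2), Mul(Rational(1, 2), Pow(P, -1)))) = Add(Rational(-7, 2), Mul(Rational(1, 4), Pow(P, -1))))
Mul(Function('I')(248), Pow(-5309, -1)) = Mul(Mul(Rational(1, 4), Pow(248, -1), Add(1, Mul(-14, 248))), Pow(-5309, -1)) = Mul(Mul(Rational(1, 4), Rational(1, 248), Add(1, -3472)), Rational(-1, 5309)) = Mul(Mul(Rational(1, 4), Rational(1, 248), -3471), Rational(-1, 5309)) = Mul(Rational(-3471, 992), Rational(-1, 5309)) = Rational(3471, 5266528)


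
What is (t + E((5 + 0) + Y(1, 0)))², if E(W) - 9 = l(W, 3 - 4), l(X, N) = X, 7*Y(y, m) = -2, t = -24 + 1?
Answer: 4225/49 ≈ 86.224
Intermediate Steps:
t = -23
Y(y, m) = -2/7 (Y(y, m) = (⅐)*(-2) = -2/7)
E(W) = 9 + W
(t + E((5 + 0) + Y(1, 0)))² = (-23 + (9 + ((5 + 0) - 2/7)))² = (-23 + (9 + (5 - 2/7)))² = (-23 + (9 + 33/7))² = (-23 + 96/7)² = (-65/7)² = 4225/49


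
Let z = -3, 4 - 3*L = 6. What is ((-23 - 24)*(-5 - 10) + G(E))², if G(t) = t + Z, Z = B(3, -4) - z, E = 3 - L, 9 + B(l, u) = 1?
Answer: 4456321/9 ≈ 4.9515e+5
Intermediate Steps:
L = -⅔ (L = 4/3 - ⅓*6 = 4/3 - 2 = -⅔ ≈ -0.66667)
B(l, u) = -8 (B(l, u) = -9 + 1 = -8)
E = 11/3 (E = 3 - 1*(-⅔) = 3 + ⅔ = 11/3 ≈ 3.6667)
Z = -5 (Z = -8 - 1*(-3) = -8 + 3 = -5)
G(t) = -5 + t (G(t) = t - 5 = -5 + t)
((-23 - 24)*(-5 - 10) + G(E))² = ((-23 - 24)*(-5 - 10) + (-5 + 11/3))² = (-47*(-15) - 4/3)² = (705 - 4/3)² = (2111/3)² = 4456321/9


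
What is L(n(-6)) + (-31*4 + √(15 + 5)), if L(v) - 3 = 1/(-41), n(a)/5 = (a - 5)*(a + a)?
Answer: -4962/41 + 2*√5 ≈ -116.55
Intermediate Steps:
n(a) = 10*a*(-5 + a) (n(a) = 5*((a - 5)*(a + a)) = 5*((-5 + a)*(2*a)) = 5*(2*a*(-5 + a)) = 10*a*(-5 + a))
L(v) = 122/41 (L(v) = 3 + 1/(-41) = 3 - 1/41 = 122/41)
L(n(-6)) + (-31*4 + √(15 + 5)) = 122/41 + (-31*4 + √(15 + 5)) = 122/41 + (-124 + √20) = 122/41 + (-124 + 2*√5) = -4962/41 + 2*√5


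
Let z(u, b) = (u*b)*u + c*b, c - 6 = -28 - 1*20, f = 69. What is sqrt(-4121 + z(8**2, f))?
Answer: sqrt(275605) ≈ 524.98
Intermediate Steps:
c = -42 (c = 6 + (-28 - 1*20) = 6 + (-28 - 20) = 6 - 48 = -42)
z(u, b) = -42*b + b*u**2 (z(u, b) = (u*b)*u - 42*b = (b*u)*u - 42*b = b*u**2 - 42*b = -42*b + b*u**2)
sqrt(-4121 + z(8**2, f)) = sqrt(-4121 + 69*(-42 + (8**2)**2)) = sqrt(-4121 + 69*(-42 + 64**2)) = sqrt(-4121 + 69*(-42 + 4096)) = sqrt(-4121 + 69*4054) = sqrt(-4121 + 279726) = sqrt(275605)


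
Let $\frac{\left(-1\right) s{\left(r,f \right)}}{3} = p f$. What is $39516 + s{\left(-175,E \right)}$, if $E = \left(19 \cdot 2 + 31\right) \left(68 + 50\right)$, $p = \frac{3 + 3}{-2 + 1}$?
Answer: $186072$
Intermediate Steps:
$p = -6$ ($p = \frac{6}{-1} = 6 \left(-1\right) = -6$)
$E = 8142$ ($E = \left(38 + 31\right) 118 = 69 \cdot 118 = 8142$)
$s{\left(r,f \right)} = 18 f$ ($s{\left(r,f \right)} = - 3 \left(- 6 f\right) = 18 f$)
$39516 + s{\left(-175,E \right)} = 39516 + 18 \cdot 8142 = 39516 + 146556 = 186072$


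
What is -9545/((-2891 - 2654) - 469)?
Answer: 9545/6014 ≈ 1.5871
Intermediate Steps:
-9545/((-2891 - 2654) - 469) = -9545/(-5545 - 469) = -9545/(-6014) = -9545*(-1/6014) = 9545/6014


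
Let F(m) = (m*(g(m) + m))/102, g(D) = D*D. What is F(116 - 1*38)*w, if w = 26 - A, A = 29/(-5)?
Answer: 12736854/85 ≈ 1.4985e+5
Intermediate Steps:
A = -29/5 (A = 29*(-1/5) = -29/5 ≈ -5.8000)
g(D) = D**2
w = 159/5 (w = 26 - 1*(-29/5) = 26 + 29/5 = 159/5 ≈ 31.800)
F(m) = m*(m + m**2)/102 (F(m) = (m*(m**2 + m))/102 = (m*(m + m**2))*(1/102) = m*(m + m**2)/102)
F(116 - 1*38)*w = ((116 - 1*38)**2*(1 + (116 - 1*38))/102)*(159/5) = ((116 - 38)**2*(1 + (116 - 38))/102)*(159/5) = ((1/102)*78**2*(1 + 78))*(159/5) = ((1/102)*6084*79)*(159/5) = (80106/17)*(159/5) = 12736854/85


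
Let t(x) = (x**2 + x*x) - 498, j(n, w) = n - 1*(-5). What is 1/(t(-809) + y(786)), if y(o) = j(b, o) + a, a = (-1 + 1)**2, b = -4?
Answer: 1/1308465 ≈ 7.6425e-7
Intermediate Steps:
j(n, w) = 5 + n (j(n, w) = n + 5 = 5 + n)
a = 0 (a = 0**2 = 0)
t(x) = -498 + 2*x**2 (t(x) = (x**2 + x**2) - 498 = 2*x**2 - 498 = -498 + 2*x**2)
y(o) = 1 (y(o) = (5 - 4) + 0 = 1 + 0 = 1)
1/(t(-809) + y(786)) = 1/((-498 + 2*(-809)**2) + 1) = 1/((-498 + 2*654481) + 1) = 1/((-498 + 1308962) + 1) = 1/(1308464 + 1) = 1/1308465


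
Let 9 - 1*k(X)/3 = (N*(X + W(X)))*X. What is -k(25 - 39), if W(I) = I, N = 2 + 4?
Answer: 7029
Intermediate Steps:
N = 6
k(X) = 27 - 36*X² (k(X) = 27 - 3*6*(X + X)*X = 27 - 3*6*(2*X)*X = 27 - 3*12*X*X = 27 - 36*X²)
-k(25 - 39) = -(27 - 36*(25 - 39)²) = -(27 - 36*(-14)²) = -(27 - 36*196) = -(27 - 7056) = -1*(-7029) = 7029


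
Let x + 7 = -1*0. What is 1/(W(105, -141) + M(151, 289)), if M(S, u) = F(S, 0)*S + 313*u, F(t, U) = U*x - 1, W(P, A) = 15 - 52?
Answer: 1/90269 ≈ 1.1078e-5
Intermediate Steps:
W(P, A) = -37
x = -7 (x = -7 - 1*0 = -7 + 0 = -7)
F(t, U) = -1 - 7*U (F(t, U) = U*(-7) - 1 = -7*U - 1 = -1 - 7*U)
M(S, u) = -S + 313*u (M(S, u) = (-1 - 7*0)*S + 313*u = (-1 + 0)*S + 313*u = -S + 313*u)
1/(W(105, -141) + M(151, 289)) = 1/(-37 + (-1*151 + 313*289)) = 1/(-37 + (-151 + 90457)) = 1/(-37 + 90306) = 1/90269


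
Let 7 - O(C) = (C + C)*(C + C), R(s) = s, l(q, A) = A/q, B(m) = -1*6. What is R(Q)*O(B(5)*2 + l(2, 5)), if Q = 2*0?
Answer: 0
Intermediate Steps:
B(m) = -6
Q = 0
O(C) = 7 - 4*C² (O(C) = 7 - (C + C)*(C + C) = 7 - 2*C*2*C = 7 - 4*C²)
R(Q)*O(B(5)*2 + l(2, 5)) = 0*(7 - 4*(-6*2 + 5/2)²) = 0*(7 - 4*(-12 + 5*(½))²) = 0*(7 - 4*(-12 + 5/2)²) = 0*(7 - 4*(-19/2)²) = 0*(7 - 4*361/4) = 0*(7 - 361) = 0*(-354) = 0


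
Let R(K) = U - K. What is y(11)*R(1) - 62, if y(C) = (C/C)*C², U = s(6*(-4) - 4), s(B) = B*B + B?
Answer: 91293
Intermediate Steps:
s(B) = B + B² (s(B) = B² + B = B + B²)
U = 756 (U = (6*(-4) - 4)*(1 + (6*(-4) - 4)) = (-24 - 4)*(1 + (-24 - 4)) = -28*(1 - 28) = -28*(-27) = 756)
y(C) = C² (y(C) = 1*C² = C²)
R(K) = 756 - K
y(11)*R(1) - 62 = 11²*(756 - 1*1) - 62 = 121*(756 - 1) - 62 = 121*755 - 62 = 91355 - 62 = 91293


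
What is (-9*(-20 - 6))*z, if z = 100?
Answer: 23400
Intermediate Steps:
(-9*(-20 - 6))*z = -9*(-20 - 6)*100 = -9*(-26)*100 = 234*100 = 23400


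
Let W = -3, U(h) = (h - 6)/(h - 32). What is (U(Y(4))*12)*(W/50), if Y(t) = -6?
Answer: -108/475 ≈ -0.22737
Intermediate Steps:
U(h) = (-6 + h)/(-32 + h)
(U(Y(4))*12)*(W/50) = (((-6 - 6)/(-32 - 6))*12)*(-3/50) = ((-12/(-38))*12)*(-3*1/50) = (-1/38*(-12)*12)*(-3/50) = ((6/19)*12)*(-3/50) = (72/19)*(-3/50) = -108/475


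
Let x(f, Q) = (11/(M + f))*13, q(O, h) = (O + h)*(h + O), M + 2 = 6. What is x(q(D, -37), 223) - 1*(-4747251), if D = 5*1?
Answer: 4880174171/1028 ≈ 4.7472e+6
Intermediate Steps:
M = 4 (M = -2 + 6 = 4)
D = 5
q(O, h) = (O + h)**2 (q(O, h) = (O + h)*(O + h) = (O + h)**2)
x(f, Q) = 143/(4 + f) (x(f, Q) = (11/(4 + f))*13 = 143/(4 + f))
x(q(D, -37), 223) - 1*(-4747251) = 143/(4 + (5 - 37)**2) - 1*(-4747251) = 143/(4 + (-32)**2) + 4747251 = 143/(4 + 1024) + 4747251 = 143/1028 + 4747251 = 4880174171/1028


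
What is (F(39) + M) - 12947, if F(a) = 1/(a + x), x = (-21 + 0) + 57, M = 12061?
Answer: -66449/75 ≈ -885.99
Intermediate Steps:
x = 36 (x = -21 + 57 = 36)
F(a) = 1/(36 + a) (F(a) = 1/(a + 36) = 1/(36 + a))
(F(39) + M) - 12947 = (1/(36 + 39) + 12061) - 12947 = (1/75 + 12061) - 12947 = 904576/75 - 12947 = -66449/75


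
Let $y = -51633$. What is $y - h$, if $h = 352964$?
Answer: $-404597$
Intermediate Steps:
$y - h = -51633 - 352964 = -404597$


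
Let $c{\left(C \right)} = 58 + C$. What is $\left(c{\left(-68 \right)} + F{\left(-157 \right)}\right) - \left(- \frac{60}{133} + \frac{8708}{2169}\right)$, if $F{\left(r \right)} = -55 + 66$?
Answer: $- \frac{739547}{288477} \approx -2.5636$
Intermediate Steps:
$F{\left(r \right)} = 11$
$\left(c{\left(-68 \right)} + F{\left(-157 \right)}\right) - \left(- \frac{60}{133} + \frac{8708}{2169}\right) = \left(\left(58 - 68\right) + 11\right) - \left(- \frac{60}{133} + \frac{8708}{2169}\right) = \left(-10 + 11\right) - \frac{1028024}{288477} = 1 + \left(\frac{60}{133} - \frac{8708}{2169}\right) = 1 - \frac{1028024}{288477} = - \frac{739547}{288477}$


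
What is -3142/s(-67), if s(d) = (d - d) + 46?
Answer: -1571/23 ≈ -68.304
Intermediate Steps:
s(d) = 46 (s(d) = 0 + 46 = 46)
-3142/s(-67) = -3142/46 = -3142*1/46 = -1571/23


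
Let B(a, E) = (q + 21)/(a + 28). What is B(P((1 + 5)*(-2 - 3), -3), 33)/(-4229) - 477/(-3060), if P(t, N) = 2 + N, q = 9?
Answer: 2013833/12940740 ≈ 0.15562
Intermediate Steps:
B(a, E) = 30/(28 + a) (B(a, E) = (9 + 21)/(a + 28) = 30/(28 + a))
B(P((1 + 5)*(-2 - 3), -3), 33)/(-4229) - 477/(-3060) = (30/(28 + (2 - 3)))/(-4229) - 477/(-3060) = (30/(28 - 1))*(-1/4229) - 477*(-1/3060) = (30/27)*(-1/4229) + 53/340 = (30*(1/27))*(-1/4229) + 53/340 = (10/9)*(-1/4229) + 53/340 = -10/38061 + 53/340 = 2013833/12940740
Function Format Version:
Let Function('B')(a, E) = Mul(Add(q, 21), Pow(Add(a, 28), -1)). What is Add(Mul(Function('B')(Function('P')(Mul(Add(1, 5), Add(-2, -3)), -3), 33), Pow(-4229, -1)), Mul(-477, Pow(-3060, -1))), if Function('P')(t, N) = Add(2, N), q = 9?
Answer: Rational(2013833, 12940740) ≈ 0.15562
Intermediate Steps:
Function('B')(a, E) = Mul(30, Pow(Add(28, a), -1)) (Function('B')(a, E) = Mul(Add(9, 21), Pow(Add(a, 28), -1)) = Mul(30, Pow(Add(28, a), -1)))
Add(Mul(Function('B')(Function('P')(Mul(Add(1, 5), Add(-2, -3)), -3), 33), Pow(-4229, -1)), Mul(-477, Pow(-3060, -1))) = Add(Mul(Mul(30, Pow(Add(28, Add(2, -3)), -1)), Pow(-4229, -1)), Mul(-477, Pow(-3060, -1))) = Add(Mul(Mul(30, Pow(Add(28, -1), -1)), Rational(-1, 4229)), Mul(-477, Rational(-1, 3060))) = Add(Mul(Mul(30, Pow(27, -1)), Rational(-1, 4229)), Rational(53, 340)) = Add(Mul(Mul(30, Rational(1, 27)), Rational(-1, 4229)), Rational(53, 340)) = Add(Mul(Rational(10, 9), Rational(-1, 4229)), Rational(53, 340)) = Add(Rational(-10, 38061), Rational(53, 340)) = Rational(2013833, 12940740)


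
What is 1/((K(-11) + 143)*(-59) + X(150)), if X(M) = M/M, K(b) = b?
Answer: -1/7787 ≈ -0.00012842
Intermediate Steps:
X(M) = 1
1/((K(-11) + 143)*(-59) + X(150)) = 1/((-11 + 143)*(-59) + 1) = 1/(132*(-59) + 1) = 1/(-7788 + 1) = 1/(-7787) = -1/7787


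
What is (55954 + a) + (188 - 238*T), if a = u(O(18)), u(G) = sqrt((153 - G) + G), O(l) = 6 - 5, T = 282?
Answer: -10974 + 3*sqrt(17) ≈ -10962.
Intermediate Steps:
O(l) = 1
u(G) = 3*sqrt(17) (u(G) = sqrt(153) = 3*sqrt(17))
a = 3*sqrt(17) ≈ 12.369
(55954 + a) + (188 - 238*T) = (55954 + 3*sqrt(17)) + (188 - 238*282) = (55954 + 3*sqrt(17)) + (188 - 67116) = (55954 + 3*sqrt(17)) - 66928 = -10974 + 3*sqrt(17)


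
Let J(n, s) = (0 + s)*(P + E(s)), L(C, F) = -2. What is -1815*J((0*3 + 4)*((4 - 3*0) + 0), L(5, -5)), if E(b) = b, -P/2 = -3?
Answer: 14520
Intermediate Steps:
P = 6 (P = -2*(-3) = 6)
J(n, s) = s*(6 + s) (J(n, s) = (0 + s)*(6 + s) = s*(6 + s))
-1815*J((0*3 + 4)*((4 - 3*0) + 0), L(5, -5)) = -(-3630)*(6 - 2) = -(-3630)*4 = -1815*(-8) = 14520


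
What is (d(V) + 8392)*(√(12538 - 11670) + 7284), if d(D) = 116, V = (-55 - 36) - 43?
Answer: 61972272 + 17016*√217 ≈ 6.2223e+7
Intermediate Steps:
V = -134 (V = -91 - 43 = -134)
(d(V) + 8392)*(√(12538 - 11670) + 7284) = (116 + 8392)*(√(12538 - 11670) + 7284) = 8508*(√868 + 7284) = 8508*(2*√217 + 7284) = 8508*(7284 + 2*√217) = 61972272 + 17016*√217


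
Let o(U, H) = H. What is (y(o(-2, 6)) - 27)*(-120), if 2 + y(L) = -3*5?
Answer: 5280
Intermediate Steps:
y(L) = -17 (y(L) = -2 - 3*5 = -2 - 15 = -17)
(y(o(-2, 6)) - 27)*(-120) = (-17 - 27)*(-120) = -44*(-120) = 5280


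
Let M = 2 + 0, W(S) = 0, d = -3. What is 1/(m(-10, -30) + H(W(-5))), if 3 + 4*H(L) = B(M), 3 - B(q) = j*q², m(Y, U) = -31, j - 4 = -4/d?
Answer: -3/109 ≈ -0.027523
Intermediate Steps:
j = 16/3 (j = 4 - 4/(-3) = 4 - 4*(-⅓) = 4 + 4/3 = 16/3 ≈ 5.3333)
M = 2
B(q) = 3 - 16*q²/3
H(L) = -16/3 (H(L) = -¾ + (3 - 16/3*2²)/4 = -¾ + (3 - 16/3*4)/4 = -¾ + (3 - 64/3)/4 = -¾ + (¼)*(-55/3) = -¾ - 55/12 = -16/3)
1/(m(-10, -30) + H(W(-5))) = 1/(-31 - 16/3) = 1/(-109/3) = -3/109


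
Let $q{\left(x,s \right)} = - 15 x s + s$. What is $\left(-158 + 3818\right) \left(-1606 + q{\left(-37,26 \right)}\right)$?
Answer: $47031000$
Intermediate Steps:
$q{\left(x,s \right)} = s - 15 s x$ ($q{\left(x,s \right)} = - 15 s x + s = s - 15 s x$)
$\left(-158 + 3818\right) \left(-1606 + q{\left(-37,26 \right)}\right) = \left(-158 + 3818\right) \left(-1606 + 26 \left(1 - -555\right)\right) = 3660 \left(-1606 + 26 \left(1 + 555\right)\right) = 3660 \left(-1606 + 26 \cdot 556\right) = 3660 \left(-1606 + 14456\right) = 3660 \cdot 12850 = 47031000$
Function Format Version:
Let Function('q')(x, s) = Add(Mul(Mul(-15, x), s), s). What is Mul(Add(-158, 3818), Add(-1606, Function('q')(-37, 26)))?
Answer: 47031000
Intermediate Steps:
Function('q')(x, s) = Add(s, Mul(-15, s, x)) (Function('q')(x, s) = Add(Mul(-15, s, x), s) = Add(s, Mul(-15, s, x)))
Mul(Add(-158, 3818), Add(-1606, Function('q')(-37, 26))) = Mul(Add(-158, 3818), Add(-1606, Mul(26, Add(1, Mul(-15, -37))))) = Mul(3660, Add(-1606, Mul(26, Add(1, 555)))) = Mul(3660, Add(-1606, Mul(26, 556))) = Mul(3660, Add(-1606, 14456)) = Mul(3660, 12850) = 47031000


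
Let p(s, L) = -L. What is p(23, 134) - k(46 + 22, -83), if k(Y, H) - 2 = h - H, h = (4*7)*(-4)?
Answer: -107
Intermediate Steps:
h = -112 (h = 28*(-4) = -112)
k(Y, H) = -110 - H (k(Y, H) = 2 + (-112 - H) = -110 - H)
p(23, 134) - k(46 + 22, -83) = -1*134 - (-110 - 1*(-83)) = -134 - (-110 + 83) = -134 - 1*(-27) = -134 + 27 = -107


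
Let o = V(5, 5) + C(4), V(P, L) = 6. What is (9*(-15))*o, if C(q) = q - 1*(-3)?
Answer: -1755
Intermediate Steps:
C(q) = 3 + q (C(q) = q + 3 = 3 + q)
o = 13 (o = 6 + (3 + 4) = 6 + 7 = 13)
(9*(-15))*o = (9*(-15))*13 = -135*13 = -1755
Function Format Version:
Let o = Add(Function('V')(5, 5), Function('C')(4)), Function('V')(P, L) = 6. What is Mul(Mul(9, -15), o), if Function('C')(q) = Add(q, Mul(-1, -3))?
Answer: -1755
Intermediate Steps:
Function('C')(q) = Add(3, q) (Function('C')(q) = Add(q, 3) = Add(3, q))
o = 13 (o = Add(6, Add(3, 4)) = Add(6, 7) = 13)
Mul(Mul(9, -15), o) = Mul(Mul(9, -15), 13) = Mul(-135, 13) = -1755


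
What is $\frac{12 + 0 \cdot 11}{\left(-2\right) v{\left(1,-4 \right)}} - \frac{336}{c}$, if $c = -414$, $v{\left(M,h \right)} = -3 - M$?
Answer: $\frac{319}{138} \approx 2.3116$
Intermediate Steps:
$\frac{12 + 0 \cdot 11}{\left(-2\right) v{\left(1,-4 \right)}} - \frac{336}{c} = \frac{12 + 0 \cdot 11}{\left(-2\right) \left(-3 - 1\right)} - \frac{336}{-414} = \frac{12 + 0}{\left(-2\right) \left(-3 - 1\right)} - - \frac{56}{69} = \frac{12}{\left(-2\right) \left(-4\right)} + \frac{56}{69} = \frac{12}{8} + \frac{56}{69} = 12 \cdot \frac{1}{8} + \frac{56}{69} = \frac{3}{2} + \frac{56}{69} = \frac{319}{138}$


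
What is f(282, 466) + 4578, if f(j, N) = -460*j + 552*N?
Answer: 132090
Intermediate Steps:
f(282, 466) + 4578 = (-460*282 + 552*466) + 4578 = (-129720 + 257232) + 4578 = 127512 + 4578 = 132090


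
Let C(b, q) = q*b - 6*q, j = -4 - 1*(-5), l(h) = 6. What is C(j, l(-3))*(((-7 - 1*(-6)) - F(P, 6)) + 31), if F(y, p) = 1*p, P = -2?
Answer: -720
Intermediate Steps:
j = 1 (j = -4 + 5 = 1)
F(y, p) = p
C(b, q) = -6*q + b*q (C(b, q) = b*q - 6*q = -6*q + b*q)
C(j, l(-3))*(((-7 - 1*(-6)) - F(P, 6)) + 31) = (6*(-6 + 1))*(((-7 - 1*(-6)) - 1*6) + 31) = (6*(-5))*(((-7 + 6) - 6) + 31) = -30*((-1 - 6) + 31) = -30*(-7 + 31) = -30*24 = -720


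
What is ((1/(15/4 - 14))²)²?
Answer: 256/2825761 ≈ 9.0595e-5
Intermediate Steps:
((1/(15/4 - 14))²)² = ((1/(-41/4))²)² = ((-4/41)²)² = (16/1681)² = 256/2825761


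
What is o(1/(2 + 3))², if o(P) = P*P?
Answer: 1/625 ≈ 0.0016000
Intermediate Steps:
o(P) = P²
o(1/(2 + 3))² = ((1/(2 + 3))²)² = ((1/5)²)² = ((⅕)²)² = (1/25)² = 1/625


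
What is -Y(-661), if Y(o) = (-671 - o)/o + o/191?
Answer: 435011/126251 ≈ 3.4456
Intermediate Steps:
Y(o) = o/191 + (-671 - o)/o (Y(o) = (-671 - o)/o + o*(1/191) = (-671 - o)/o + o/191 = o/191 + (-671 - o)/o)
-Y(-661) = -(-1 - 671/(-661) + (1/191)*(-661)) = -(-1 - 671*(-1/661) - 661/191) = -(-1 + 671/661 - 661/191) = -1*(-435011/126251) = 435011/126251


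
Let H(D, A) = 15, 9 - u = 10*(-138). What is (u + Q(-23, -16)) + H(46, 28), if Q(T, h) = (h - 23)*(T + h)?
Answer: 2925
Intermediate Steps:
Q(T, h) = (-23 + h)*(T + h)
u = 1389 (u = 9 - 10*(-138) = 9 - 1*(-1380) = 9 + 1380 = 1389)
(u + Q(-23, -16)) + H(46, 28) = (1389 + ((-16)² - 23*(-23) - 23*(-16) - 23*(-16))) + 15 = (1389 + (256 + 529 + 368 + 368)) + 15 = (1389 + 1521) + 15 = 2910 + 15 = 2925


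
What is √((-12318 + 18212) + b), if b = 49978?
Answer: 24*√97 ≈ 236.37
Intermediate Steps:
√((-12318 + 18212) + b) = √((-12318 + 18212) + 49978) = √(5894 + 49978) = √55872 = 24*√97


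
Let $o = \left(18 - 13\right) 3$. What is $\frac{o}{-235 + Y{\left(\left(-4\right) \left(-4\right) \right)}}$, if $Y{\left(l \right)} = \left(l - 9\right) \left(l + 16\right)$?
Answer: $- \frac{15}{11} \approx -1.3636$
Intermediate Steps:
$Y{\left(l \right)} = \left(-9 + l\right) \left(16 + l\right)$
$o = 15$ ($o = 5 \cdot 3 = 15$)
$\frac{o}{-235 + Y{\left(\left(-4\right) \left(-4\right) \right)}} = \frac{1}{-235 + \left(-144 + \left(\left(-4\right) \left(-4\right)\right)^{2} + 7 \left(\left(-4\right) \left(-4\right)\right)\right)} 15 = \frac{1}{-235 + \left(-144 + 16^{2} + 7 \cdot 16\right)} 15 = \frac{1}{-235 + \left(-144 + 256 + 112\right)} 15 = \frac{1}{-235 + 224} \cdot 15 = \frac{1}{-11} \cdot 15 = \left(- \frac{1}{11}\right) 15 = - \frac{15}{11}$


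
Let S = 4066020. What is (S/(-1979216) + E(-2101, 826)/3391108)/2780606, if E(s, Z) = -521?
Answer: -430917003803/583209099969684524 ≈ -7.3887e-7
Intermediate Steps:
(S/(-1979216) + E(-2101, 826)/3391108)/2780606 = (4066020/(-1979216) - 521/3391108)/2780606 = (4066020*(-1/1979216) - 521*1/3391108)*(1/2780606) = (-1016505/494804 - 521/3391108)*(1/2780606) = -430917003803/209741725354*1/2780606 = -430917003803/583209099969684524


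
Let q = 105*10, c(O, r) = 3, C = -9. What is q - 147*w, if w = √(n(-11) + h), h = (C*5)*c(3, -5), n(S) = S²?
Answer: 1050 - 147*I*√14 ≈ 1050.0 - 550.02*I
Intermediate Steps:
h = -135 (h = -9*5*3 = -45*3 = -135)
w = I*√14 (w = √((-11)² - 135) = √(121 - 135) = √(-14) = I*√14 ≈ 3.7417*I)
q = 1050
q - 147*w = 1050 - 147*I*√14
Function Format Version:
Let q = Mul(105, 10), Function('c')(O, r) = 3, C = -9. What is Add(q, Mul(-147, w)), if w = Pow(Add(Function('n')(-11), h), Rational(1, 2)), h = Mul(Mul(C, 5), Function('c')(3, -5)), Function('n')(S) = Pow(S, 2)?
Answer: Add(1050, Mul(-147, I, Pow(14, Rational(1, 2)))) ≈ Add(1050.0, Mul(-550.02, I))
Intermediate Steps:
h = -135 (h = Mul(Mul(-9, 5), 3) = Mul(-45, 3) = -135)
w = Mul(I, Pow(14, Rational(1, 2))) (w = Pow(Add(Pow(-11, 2), -135), Rational(1, 2)) = Pow(Add(121, -135), Rational(1, 2)) = Pow(-14, Rational(1, 2)) = Mul(I, Pow(14, Rational(1, 2))) ≈ Mul(3.7417, I))
q = 1050
Add(q, Mul(-147, w)) = Add(1050, Mul(-147, Mul(I, Pow(14, Rational(1, 2))))) = Add(1050, Mul(-147, I, Pow(14, Rational(1, 2))))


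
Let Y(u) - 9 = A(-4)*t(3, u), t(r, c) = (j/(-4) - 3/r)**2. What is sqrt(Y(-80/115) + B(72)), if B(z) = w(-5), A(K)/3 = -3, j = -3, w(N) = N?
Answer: sqrt(55)/4 ≈ 1.8540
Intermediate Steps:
A(K) = -9 (A(K) = 3*(-3) = -9)
B(z) = -5
t(r, c) = (3/4 - 3/r)**2 (t(r, c) = (-3/(-4) - 3/r)**2 = (-3*(-1/4) - 3/r)**2 = (3/4 - 3/r)**2)
Y(u) = 135/16 (Y(u) = 9 - 81*(-4 + 3)**2/(16*3**2) = 9 - 81*(-1)**2/(16*9) = 9 - 81/(16*9) = 9 - 9*1/16 = 9 - 9/16 = 135/16)
sqrt(Y(-80/115) + B(72)) = sqrt(135/16 - 5) = sqrt(55/16) = sqrt(55)/4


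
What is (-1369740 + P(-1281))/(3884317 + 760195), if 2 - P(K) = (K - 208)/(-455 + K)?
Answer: -2377866657/8062872832 ≈ -0.29492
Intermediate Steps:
P(K) = 2 - (-208 + K)/(-455 + K) (P(K) = 2 - (K - 208)/(-455 + K) = 2 - (-208 + K)/(-455 + K))
(-1369740 + P(-1281))/(3884317 + 760195) = (-1369740 + (-702 - 1281)/(-455 - 1281))/(3884317 + 760195) = (-1369740 - 1983/(-1736))/4644512 = (-1369740 - 1/1736*(-1983))*(1/4644512) = (-1369740 + 1983/1736)*(1/4644512) = -2377866657/1736*1/4644512 = -2377866657/8062872832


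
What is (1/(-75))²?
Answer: 1/5625 ≈ 0.00017778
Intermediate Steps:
(1/(-75))² = (-1/75)² = 1/5625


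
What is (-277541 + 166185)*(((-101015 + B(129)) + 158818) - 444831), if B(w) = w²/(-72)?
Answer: 86247254247/2 ≈ 4.3124e+10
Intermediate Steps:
B(w) = -w²/72 (B(w) = w²*(-1/72) = -w²/72)
(-277541 + 166185)*(((-101015 + B(129)) + 158818) - 444831) = (-277541 + 166185)*(((-101015 - 1/72*129²) + 158818) - 444831) = -111356*(((-101015 - 1/72*16641) + 158818) - 444831) = -111356*(((-101015 - 1849/8) + 158818) - 444831) = -111356*((-809969/8 + 158818) - 444831) = -111356*(460575/8 - 444831) = -111356*(-3098073/8) = 86247254247/2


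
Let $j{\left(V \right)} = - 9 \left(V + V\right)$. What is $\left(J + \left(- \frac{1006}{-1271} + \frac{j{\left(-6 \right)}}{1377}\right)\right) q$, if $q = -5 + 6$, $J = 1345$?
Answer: $\frac{87240635}{64821} \approx 1345.9$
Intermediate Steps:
$j{\left(V \right)} = - 18 V$ ($j{\left(V \right)} = - 9 \cdot 2 V = - 18 V$)
$q = 1$
$\left(J + \left(- \frac{1006}{-1271} + \frac{j{\left(-6 \right)}}{1377}\right)\right) q = \left(1345 + \left(- \frac{1006}{-1271} + \frac{\left(-18\right) \left(-6\right)}{1377}\right)\right) 1 = \left(1345 + \left(\left(-1006\right) \left(- \frac{1}{1271}\right) + 108 \cdot \frac{1}{1377}\right)\right) 1 = \left(1345 + \left(\frac{1006}{1271} + \frac{4}{51}\right)\right) 1 = \left(1345 + \frac{56390}{64821}\right) 1 = \frac{87240635}{64821} \cdot 1 = \frac{87240635}{64821}$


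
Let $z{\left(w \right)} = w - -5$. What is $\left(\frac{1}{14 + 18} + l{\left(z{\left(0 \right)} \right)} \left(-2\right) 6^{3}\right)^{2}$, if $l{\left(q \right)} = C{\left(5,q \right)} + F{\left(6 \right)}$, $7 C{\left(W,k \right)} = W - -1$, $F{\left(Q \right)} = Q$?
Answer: $\frac{440291967025}{50176} \approx 8.7749 \cdot 10^{6}$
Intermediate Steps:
$z{\left(w \right)} = 5 + w$ ($z{\left(w \right)} = w + 5 = 5 + w$)
$C{\left(W,k \right)} = \frac{1}{7} + \frac{W}{7}$ ($C{\left(W,k \right)} = \frac{W - -1}{7} = \frac{W + 1}{7} = \frac{1 + W}{7} = \frac{1}{7} + \frac{W}{7}$)
$l{\left(q \right)} = \frac{48}{7}$ ($l{\left(q \right)} = \left(\frac{1}{7} + \frac{1}{7} \cdot 5\right) + 6 = \left(\frac{1}{7} + \frac{5}{7}\right) + 6 = \frac{6}{7} + 6 = \frac{48}{7}$)
$\left(\frac{1}{14 + 18} + l{\left(z{\left(0 \right)} \right)} \left(-2\right) 6^{3}\right)^{2} = \left(\frac{1}{14 + 18} + \frac{48}{7} \left(-2\right) 6^{3}\right)^{2} = \left(\frac{1}{32} - \frac{20736}{7}\right)^{2} = \left(- \frac{663545}{224}\right)^{2} = \frac{440291967025}{50176}$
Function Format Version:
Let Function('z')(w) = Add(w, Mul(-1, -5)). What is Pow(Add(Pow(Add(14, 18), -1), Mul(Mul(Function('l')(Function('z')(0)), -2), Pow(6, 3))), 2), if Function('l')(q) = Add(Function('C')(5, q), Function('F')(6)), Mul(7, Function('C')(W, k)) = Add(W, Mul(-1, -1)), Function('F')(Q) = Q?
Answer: Rational(440291967025, 50176) ≈ 8.7749e+6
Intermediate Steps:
Function('z')(w) = Add(5, w) (Function('z')(w) = Add(w, 5) = Add(5, w))
Function('C')(W, k) = Add(Rational(1, 7), Mul(Rational(1, 7), W)) (Function('C')(W, k) = Mul(Rational(1, 7), Add(W, Mul(-1, -1))) = Mul(Rational(1, 7), Add(W, 1)) = Mul(Rational(1, 7), Add(1, W)) = Add(Rational(1, 7), Mul(Rational(1, 7), W)))
Function('l')(q) = Rational(48, 7) (Function('l')(q) = Add(Add(Rational(1, 7), Mul(Rational(1, 7), 5)), 6) = Add(Add(Rational(1, 7), Rational(5, 7)), 6) = Add(Rational(6, 7), 6) = Rational(48, 7))
Pow(Add(Pow(Add(14, 18), -1), Mul(Mul(Function('l')(Function('z')(0)), -2), Pow(6, 3))), 2) = Pow(Add(Pow(Add(14, 18), -1), Mul(Mul(Rational(48, 7), -2), Pow(6, 3))), 2) = Pow(Add(Pow(32, -1), Mul(Rational(-96, 7), 216)), 2) = Pow(Add(Rational(1, 32), Rational(-20736, 7)), 2) = Pow(Rational(-663545, 224), 2) = Rational(440291967025, 50176)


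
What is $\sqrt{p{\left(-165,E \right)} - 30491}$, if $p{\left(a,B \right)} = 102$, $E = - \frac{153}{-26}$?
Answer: $i \sqrt{30389} \approx 174.32 i$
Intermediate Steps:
$E = \frac{153}{26}$ ($E = \left(-153\right) \left(- \frac{1}{26}\right) = \frac{153}{26} \approx 5.8846$)
$\sqrt{p{\left(-165,E \right)} - 30491} = \sqrt{102 - 30491} = \sqrt{-30389} = i \sqrt{30389}$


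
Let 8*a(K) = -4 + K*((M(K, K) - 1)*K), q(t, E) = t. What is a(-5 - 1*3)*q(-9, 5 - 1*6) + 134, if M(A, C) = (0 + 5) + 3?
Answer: -731/2 ≈ -365.50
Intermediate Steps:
M(A, C) = 8 (M(A, C) = 5 + 3 = 8)
a(K) = -1/2 + 7*K**2/8 (a(K) = (-4 + K*((8 - 1)*K))/8 = (-4 + K*(7*K))/8 = (-4 + 7*K**2)/8 = -1/2 + 7*K**2/8)
a(-5 - 1*3)*q(-9, 5 - 1*6) + 134 = (-1/2 + 7*(-5 - 1*3)**2/8)*(-9) + 134 = (-1/2 + 7*(-5 - 3)**2/8)*(-9) + 134 = (-1/2 + (7/8)*(-8)**2)*(-9) + 134 = (-1/2 + (7/8)*64)*(-9) + 134 = (-1/2 + 56)*(-9) + 134 = (111/2)*(-9) + 134 = -999/2 + 134 = -731/2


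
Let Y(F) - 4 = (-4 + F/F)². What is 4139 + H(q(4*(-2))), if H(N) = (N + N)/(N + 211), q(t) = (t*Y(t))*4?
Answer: 849327/205 ≈ 4143.1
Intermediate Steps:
Y(F) = 13 (Y(F) = 4 + (-4 + F/F)² = 4 + (-4 + 1)² = 4 + (-3)² = 4 + 9 = 13)
q(t) = 52*t (q(t) = (t*13)*4 = (13*t)*4 = 52*t)
H(N) = 2*N/(211 + N) (H(N) = (2*N)/(211 + N) = 2*N/(211 + N))
4139 + H(q(4*(-2))) = 4139 + 2*(52*(4*(-2)))/(211 + 52*(4*(-2))) = 4139 + 2*(52*(-8))/(211 + 52*(-8)) = 4139 + 2*(-416)/(211 - 416) = 4139 + 2*(-416)/(-205) = 4139 + 2*(-416)*(-1/205) = 4139 + 832/205 = 849327/205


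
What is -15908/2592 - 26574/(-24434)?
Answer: -39977033/7916616 ≈ -5.0498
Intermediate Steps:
-15908/2592 - 26574/(-24434) = -15908*1/2592 - 26574*(-1/24434) = -3977/648 + 13287/12217 = -39977033/7916616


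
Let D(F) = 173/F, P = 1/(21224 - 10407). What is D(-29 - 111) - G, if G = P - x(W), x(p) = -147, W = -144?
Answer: -224485341/1514380 ≈ -148.24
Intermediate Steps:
P = 1/10817 ≈ 9.2447e-5
G = 1590100/10817 (G = 1/10817 - 1*(-147) = 1/10817 + 147 = 1590100/10817 ≈ 147.00)
D(-29 - 111) - G = 173/(-29 - 111) - 1*1590100/10817 = 173/(-140) - 1590100/10817 = 173*(-1/140) - 1590100/10817 = -173/140 - 1590100/10817 = -224485341/1514380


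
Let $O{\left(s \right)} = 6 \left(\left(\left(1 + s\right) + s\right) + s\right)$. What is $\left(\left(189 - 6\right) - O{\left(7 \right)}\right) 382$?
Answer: $19482$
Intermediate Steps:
$O{\left(s \right)} = 6 + 18 s$ ($O{\left(s \right)} = 6 \left(\left(1 + 2 s\right) + s\right) = 6 \left(1 + 3 s\right) = 6 + 18 s$)
$\left(\left(189 - 6\right) - O{\left(7 \right)}\right) 382 = \left(\left(189 - 6\right) - \left(6 + 18 \cdot 7\right)\right) 382 = \left(183 - \left(6 + 126\right)\right) 382 = \left(183 - 132\right) 382 = 51 \cdot 382 = 19482$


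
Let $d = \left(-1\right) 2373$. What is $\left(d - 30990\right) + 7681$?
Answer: $-25682$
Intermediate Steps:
$d = -2373$
$\left(d - 30990\right) + 7681 = \left(-2373 - 30990\right) + 7681 = -33363 + 7681 = -25682$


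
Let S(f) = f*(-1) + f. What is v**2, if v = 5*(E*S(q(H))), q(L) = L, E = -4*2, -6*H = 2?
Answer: 0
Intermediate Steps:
H = -1/3 (H = -1/6*2 = -1/3 ≈ -0.33333)
E = -8
S(f) = 0 (S(f) = -f + f = 0)
v = 0 (v = 5*(-8*0) = 5*0 = 0)
v**2 = 0**2 = 0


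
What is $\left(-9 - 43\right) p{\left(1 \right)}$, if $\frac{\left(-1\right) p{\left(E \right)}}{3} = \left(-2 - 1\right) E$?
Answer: $-468$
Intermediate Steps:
$p{\left(E \right)} = 9 E$ ($p{\left(E \right)} = - 3 \left(-2 - 1\right) E = - 3 \left(- 3 E\right) = 9 E$)
$\left(-9 - 43\right) p{\left(1 \right)} = \left(-9 - 43\right) 9 \cdot 1 = \left(-52\right) 9 = -468$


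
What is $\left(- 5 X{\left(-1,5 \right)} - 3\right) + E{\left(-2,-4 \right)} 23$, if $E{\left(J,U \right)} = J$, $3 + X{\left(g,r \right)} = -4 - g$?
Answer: $-19$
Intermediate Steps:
$X{\left(g,r \right)} = -7 - g$ ($X{\left(g,r \right)} = -3 - \left(4 + g\right) = -7 - g$)
$\left(- 5 X{\left(-1,5 \right)} - 3\right) + E{\left(-2,-4 \right)} 23 = \left(- 5 \left(-7 - -1\right) - 3\right) - 46 = \left(- 5 \left(-7 + 1\right) - 3\right) - 46 = \left(\left(-5\right) \left(-6\right) - 3\right) - 46 = \left(30 - 3\right) - 46 = 27 - 46 = -19$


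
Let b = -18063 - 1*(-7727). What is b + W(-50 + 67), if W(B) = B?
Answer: -10319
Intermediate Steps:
b = -10336 (b = -18063 + 7727 = -10336)
b + W(-50 + 67) = -10336 + (-50 + 67) = -10336 + 17 = -10319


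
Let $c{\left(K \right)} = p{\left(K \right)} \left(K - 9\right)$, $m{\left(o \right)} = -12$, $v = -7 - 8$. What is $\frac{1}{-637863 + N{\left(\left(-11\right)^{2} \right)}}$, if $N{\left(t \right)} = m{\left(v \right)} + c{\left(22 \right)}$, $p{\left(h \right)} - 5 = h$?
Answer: $- \frac{1}{637524} \approx -1.5686 \cdot 10^{-6}$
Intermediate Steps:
$p{\left(h \right)} = 5 + h$
$v = -15$
$c{\left(K \right)} = \left(-9 + K\right) \left(5 + K\right)$ ($c{\left(K \right)} = \left(5 + K\right) \left(K - 9\right) = \left(5 + K\right) \left(-9 + K\right) = \left(-9 + K\right) \left(5 + K\right)$)
$N{\left(t \right)} = 339$ ($N{\left(t \right)} = -12 + \left(-9 + 22\right) \left(5 + 22\right) = -12 + 13 \cdot 27 = -12 + 351 = 339$)
$\frac{1}{-637863 + N{\left(\left(-11\right)^{2} \right)}} = \frac{1}{-637863 + 339} = \frac{1}{-637524} = - \frac{1}{637524}$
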